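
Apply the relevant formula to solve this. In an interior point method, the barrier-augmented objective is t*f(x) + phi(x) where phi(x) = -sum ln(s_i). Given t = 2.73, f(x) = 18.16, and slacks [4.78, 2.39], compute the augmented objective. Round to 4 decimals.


Step 1: Compute log-barrier.
ln values: [1.5644, 0.8713]
phi = -(1.5644 + 0.8713) = -2.4357
Step 2: Compute augmented objective.
t*f(x) = 2.73*18.16 = 49.5768
Total = 49.5768 - 2.4357 = 47.1411


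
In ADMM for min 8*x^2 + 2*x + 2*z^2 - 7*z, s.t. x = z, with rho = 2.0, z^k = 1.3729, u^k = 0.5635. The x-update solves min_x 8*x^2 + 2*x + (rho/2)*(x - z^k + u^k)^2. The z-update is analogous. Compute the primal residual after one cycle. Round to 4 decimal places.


ADMM iteration with rho = 2.0, z^k = 1.3729, u^k = 0.5635
Step 1: x-update.
Minimize 8*x^2 + 2*x + (2.0/2)*(x - 1.3729 + 0.5635)^2
FOC: (2*8 + 2.0)*x = -2 + 2.0*(1.3729 - 0.5635)
x^{k+1} = -0.0212
Step 2: z-update.
Minimize 2*z^2 - 7*z + (2.0/2)*(-0.0212 - z + 0.5635)^2
FOC: (2*2 + 2.0)*z = 7 + 2.0*(-0.0212 + 0.5635)
z^{k+1} = 1.3474
Step 3: u-update.
u^{k+1} = 0.5635 - 0.0212 - 1.3474 = -0.8051
Step 4: Primal residual = |-0.0212 - 1.3474| = 1.3686


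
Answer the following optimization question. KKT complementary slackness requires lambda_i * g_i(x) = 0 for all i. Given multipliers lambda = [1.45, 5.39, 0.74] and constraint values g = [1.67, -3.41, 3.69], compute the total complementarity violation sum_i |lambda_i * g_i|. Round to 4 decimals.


KKT complementary slackness check:
lambda_1 * g_1 = 1.45 * 1.67 = 2.4215
lambda_2 * g_2 = 5.39 * -3.41 = -18.3799
lambda_3 * g_3 = 0.74 * 3.69 = 2.7306
Total violation = 2.4215 + 18.3799 + 2.7306 = 23.532


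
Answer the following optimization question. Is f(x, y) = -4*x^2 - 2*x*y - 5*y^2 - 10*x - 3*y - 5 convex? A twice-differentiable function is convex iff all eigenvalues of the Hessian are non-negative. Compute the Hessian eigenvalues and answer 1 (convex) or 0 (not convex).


The Hessian of f(x,y) = -4*x^2 - 2*x*y - 5*y^2 - 10*x - 3*y - 5 is:
H = [[-8, -2], [-2, -10]]
Trace = -8 - 10 = -18
Determinant = -8*-10 - (-2)^2 = 76
Discriminant = (-18)^2 - 4*76 = 20.0
Eigenvalues: lambda_1 = -11.2361, lambda_2 = -6.7639
The function is not convex.

0


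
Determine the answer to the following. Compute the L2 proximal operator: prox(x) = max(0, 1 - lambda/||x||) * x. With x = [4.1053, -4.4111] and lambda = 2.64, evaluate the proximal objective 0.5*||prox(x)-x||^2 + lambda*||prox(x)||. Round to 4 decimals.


Step 1: Compute ||x||.
||x|| = 6.0259
Step 2: Compute scaling factor.
scale = max(0, 1 - 2.64/6.0259) = 0.5619
Step 3: prox(x) = [2.3067, -2.4786]
||prox(x)|| = 3.3859
Step 4: Proximal objective.
0.5*||prox-x||^2 = 3.4848
lambda*||prox|| = 8.9388
Total = 12.4235


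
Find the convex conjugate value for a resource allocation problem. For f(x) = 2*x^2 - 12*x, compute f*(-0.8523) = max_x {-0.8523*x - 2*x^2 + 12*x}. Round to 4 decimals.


f*(y) = sup_x {y*x - a*x^2 - b*x} = sup_x {(y-b)*x - a*x^2}
FOC: (y - b) - 2a*x = 0 => x* = (y - b)/(2a)
x* = (-0.8523 + 12)/(2*2) = 2.7869
f*(-0.8523) = (y-b)^2/(4a) = (-0.8523 + 12)^2/(4*2)
= 124.2712/8 = 15.5339


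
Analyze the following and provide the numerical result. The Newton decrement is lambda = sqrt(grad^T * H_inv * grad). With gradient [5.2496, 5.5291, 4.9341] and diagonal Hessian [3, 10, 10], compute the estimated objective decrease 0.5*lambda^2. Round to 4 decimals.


Step 1: H is diagonal, so H^(-1) * g = [1.7499, 0.5529, 0.4934].
Step 2: g^T H^(-1) g = sum_i g_i^2 / H_ii
  = (5.2496)^2/3 + (5.5291)^2/10 + (4.9341)^2/10
  = 9.1861 + 3.0571 + 2.4345 = 14.6777
Step 3: Objective decrease = 0.5 * g^T H^(-1) g = 7.3389


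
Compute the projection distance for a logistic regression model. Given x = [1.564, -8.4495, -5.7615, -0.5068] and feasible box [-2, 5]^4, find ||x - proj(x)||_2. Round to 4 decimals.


Project each component onto [-2, 5].
clip(1.564) = 1.564, clip(-8.4495) = -2.0, clip(-5.7615) = -2.0, clip(-0.5068) = -0.5068
Projection = [1.564, -2.0, -2.0, -0.5068]
Squared diffs: [0.0, 41.5961, 14.1489, 0.0]
Distance = sqrt(55.745) = 7.4663


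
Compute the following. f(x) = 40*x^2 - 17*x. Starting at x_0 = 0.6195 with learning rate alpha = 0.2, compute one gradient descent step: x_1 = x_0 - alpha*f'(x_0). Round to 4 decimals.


We compute the gradient at x_0 and apply the update.
f'(x) = 80*x - 17
f'(0.6195) = 80*0.6195 - 17 = 32.56
x_1 = 0.6195 - 0.2*32.56 = -5.8925


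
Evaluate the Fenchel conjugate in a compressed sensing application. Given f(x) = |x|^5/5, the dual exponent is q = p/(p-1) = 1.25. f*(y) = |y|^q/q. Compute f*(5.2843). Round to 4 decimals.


The conjugate exponent q satisfies 1/p + 1/q = 1.
p = 5, so q = 5/(5 - 1) = 1.25
|y|^q = 5.2843^1.25 = 8.0119
f*(5.2843) = 8.0119 / 1.25 = 6.4095


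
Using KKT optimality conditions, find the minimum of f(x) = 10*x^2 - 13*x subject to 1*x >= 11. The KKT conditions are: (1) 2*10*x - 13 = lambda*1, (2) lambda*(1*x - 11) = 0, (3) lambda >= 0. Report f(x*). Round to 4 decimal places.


Step 1: Try lambda = 0 (constraint inactive).
x_unc = 13/(2*10) = 0.65
Check: 1*0.65 = 0.65 < 11 -- violated!
Step 2: Constraint must be active: 1*x = 11
x* = 11/1 = 11.0
lambda = (2*10*11.0 - 13)/1 = 207.0
Step 3: Compute optimal value.
f(x*) = 10*11.0^2 - 13*11.0 = 1067.0


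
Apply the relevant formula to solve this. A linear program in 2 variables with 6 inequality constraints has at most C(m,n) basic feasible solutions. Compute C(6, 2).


Each vertex corresponds to some choice of n active constraints out of m, so the number of vertices is at most C(m, n) = m! / (n!(m-n)!).
m = 6, n = 2
Numerator: 6 * 5
Denominator: 2! = 2
C(6, 2) = 15


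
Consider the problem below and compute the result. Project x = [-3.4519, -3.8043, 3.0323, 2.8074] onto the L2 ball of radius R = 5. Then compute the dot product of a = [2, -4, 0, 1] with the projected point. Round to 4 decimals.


Step 1: Compute ||x|| (intermediates to 6 decimals).
||x|| = sqrt((-3.4519)^2 + (-3.8043)^2 + 3.0323^2 + 2.8074^2) = 6.592773
Step 2: Project.
Since ||x|| > R, scale = R/||x|| = 5/6.592773 = 0.758406, proj(x) = scale * x
proj(x) = [-2.617942, -2.885204, 2.299715, 2.129149]
Step 3: Dot product.
a^T * proj(x) = 2*(-2.617942) - 4*(-2.885204) + 0*2.299715 + 1*2.129149 = 8.4341


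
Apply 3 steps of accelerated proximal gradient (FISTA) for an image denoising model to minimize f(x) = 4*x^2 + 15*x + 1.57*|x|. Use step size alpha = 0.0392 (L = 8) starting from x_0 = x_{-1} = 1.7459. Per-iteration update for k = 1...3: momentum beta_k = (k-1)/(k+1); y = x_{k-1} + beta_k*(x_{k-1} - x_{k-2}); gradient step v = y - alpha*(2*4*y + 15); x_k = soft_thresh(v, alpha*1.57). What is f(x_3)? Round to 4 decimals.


FISTA on f(x) = 4*x^2 + 15*x + 1.57*|x|
L = 8, alpha = 0.0392
Iteration 1: beta = 0.0, y = 1.7459 + 0.0*(1.7459 - 1.7459) = 1.7459
  grad(y) = 28.9672, v = y - alpha*grad = 0.6104
  prox(v) = soft_thresh(0.6104, 0.0615) = 0.5488
Iteration 2: beta = 0.3333, y = 0.5488 + 0.3333*(0.5488 - 1.7459) = 0.1498
  grad(y) = 16.1986, v = y - alpha*grad = -0.4852
  prox(v) = soft_thresh(-0.4852, 0.0615) = -0.4236
Iteration 3: beta = 0.5, y = -0.4236 + 0.5*(-0.4236 - 0.5488) = -0.9098
  grad(y) = 7.7212, v = y - alpha*grad = -1.2125
  prox(v) = soft_thresh(-1.2125, 0.0615) = -1.151
f(x_3) = 4*(-1.151)^2 + 15*(-1.151) + 1.57*|-1.151| = -10.1586


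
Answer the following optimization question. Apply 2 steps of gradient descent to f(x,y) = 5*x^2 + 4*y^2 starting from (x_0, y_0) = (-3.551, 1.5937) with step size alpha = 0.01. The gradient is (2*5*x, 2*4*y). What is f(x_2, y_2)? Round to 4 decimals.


Gradient descent on f(x,y) = 5*x^2 + 4*y^2.
Starting point: (-3.551, 1.5937), alpha = 0.01
Step 1: grad_x = 2*5*-3.551 = -35.51, grad_y = 2*4*1.5937 = 12.7496
  x_1 = -3.551 - 0.01*-35.51 = -3.1959
  y_1 = 1.5937 - 0.01*12.7496 = 1.4662
Step 2: grad_x = 2*5*-3.1959 = -31.959, grad_y = 2*4*1.4662 = 11.7296
  x_2 = -3.1959 - 0.01*-31.959 = -2.8763
  y_2 = 1.4662 - 0.01*11.7296 = 1.3489
f(-2.8763, 1.3489) = 5*(-2.8763)^2 + 4*1.3489^2 = 48.644


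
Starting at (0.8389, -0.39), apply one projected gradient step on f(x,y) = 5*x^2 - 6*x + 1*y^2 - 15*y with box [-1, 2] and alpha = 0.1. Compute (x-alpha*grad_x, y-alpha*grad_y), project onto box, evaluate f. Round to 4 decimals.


Step 1: Compute gradient at (0.8389, -0.39).
grad_x = 2*5*0.8389 - 6 = 2.389
grad_y = 2*1*-0.39 - 15 = -15.78
Step 2: Gradient step.
x_raw = 0.8389 - 0.1*2.389 = 0.6
y_raw = -0.39 - 0.1*-15.78 = 1.188
Step 3: Project onto [-1, 2].
x_proj = clip(0.6) = 0.6
y_proj = clip(1.188) = 1.188
Step 4: Evaluate f.
f(0.6, 1.188) = -18.2087


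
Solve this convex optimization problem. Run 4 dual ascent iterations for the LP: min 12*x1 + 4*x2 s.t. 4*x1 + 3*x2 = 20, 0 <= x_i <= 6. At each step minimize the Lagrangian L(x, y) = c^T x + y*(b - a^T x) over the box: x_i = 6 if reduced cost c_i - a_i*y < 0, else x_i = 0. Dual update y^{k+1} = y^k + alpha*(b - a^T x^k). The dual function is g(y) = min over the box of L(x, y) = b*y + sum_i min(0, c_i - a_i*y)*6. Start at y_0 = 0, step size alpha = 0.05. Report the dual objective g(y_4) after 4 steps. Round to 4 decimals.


Dual ascent for LP: min 12*x1 + 4*x2, 4*x1 + 3*x2 = 20, 0 <= x_i <= 6
Step 1: y^k = 0.0, reduced costs: (12.0, 4.0)
  x^k = (0.0, 0.0), subgradient = b - a^T x = 20.0
  y^{k+1} = 0.0 + 0.05*20.0 = 1.0
Step 2: y^k = 1.0, reduced costs: (8.0, 1.0)
  x^k = (0.0, 0.0), subgradient = b - a^T x = 20.0
  y^{k+1} = 1.0 + 0.05*20.0 = 2.0
Step 3: y^k = 2.0, reduced costs: (4.0, -2.0)
  x^k = (0.0, 6.0), subgradient = b - a^T x = 2.0
  y^{k+1} = 2.0 + 0.05*2.0 = 2.1
Step 4: y^k = 2.1, reduced costs: (3.6, -2.3)
  x^k = (0.0, 6.0), subgradient = b - a^T x = 2.0
  y^{k+1} = 2.1 + 0.05*2.0 = 2.2
Dual objective at y_4 = 2.2: reduced costs (3.2, -2.6), box minimizer x = (0.0, 6.0)
g(y_4) = b*y + (c1 - a1*y)*x1 + (c2 - a2*y)*x2 = 20*2.2 + 3.2*0.0 + (-2.6)*6.0 = 44.0 + 0.0 - 15.6 = 28.4


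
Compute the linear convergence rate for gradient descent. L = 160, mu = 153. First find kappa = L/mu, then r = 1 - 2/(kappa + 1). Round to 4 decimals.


Step 1: Compute the condition number.
kappa = L/mu = 160/153 = 1.0458
Step 2: Compute the convergence rate.
r = 1 - 2/(kappa + 1) = 1 - 2*mu/(L + mu) = (L - mu)/(L + mu) = 7/313 = 0.0224


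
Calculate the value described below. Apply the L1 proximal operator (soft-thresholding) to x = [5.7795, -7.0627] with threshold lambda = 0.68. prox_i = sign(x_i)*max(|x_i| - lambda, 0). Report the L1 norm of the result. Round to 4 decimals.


Soft-thresholding with lambda = 0.68:
prox(5.7795) = sign(5.7795)*max(|5.7795| - 0.68, 0) = 5.0995
prox(-7.0627) = sign(-7.0627)*max(|-7.0627| - 0.68, 0) = -6.3827
prox(x) = [5.0995, -6.3827]
||prox(x)||_1 = 5.0995 + 6.3827 = 11.4822


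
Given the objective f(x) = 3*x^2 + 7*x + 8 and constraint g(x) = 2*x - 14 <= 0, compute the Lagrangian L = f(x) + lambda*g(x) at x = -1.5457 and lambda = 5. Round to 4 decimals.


Step 1: Evaluate f(x).
f(-1.5457) = 3*(-1.5457)^2 + 7*(-1.5457) + 8 = 4.3477
Step 2: Evaluate g(x).
g(-1.5457) = 2*-1.5457 - 14 = -17.0914
Step 3: Compute Lagrangian.
L = 4.3477 + 5*-17.0914 = -81.1093


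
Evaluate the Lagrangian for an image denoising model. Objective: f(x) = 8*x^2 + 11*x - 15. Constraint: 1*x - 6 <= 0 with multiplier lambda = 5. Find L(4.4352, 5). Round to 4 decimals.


Step 1: Evaluate f(x).
f(4.4352) = 8*4.4352^2 + 11*4.4352 - 15 = 191.1552
Step 2: Evaluate g(x).
g(4.4352) = 1*4.4352 - 6 = -1.5648
Step 3: Compute Lagrangian.
L = 191.1552 + 5*-1.5648 = 183.3312


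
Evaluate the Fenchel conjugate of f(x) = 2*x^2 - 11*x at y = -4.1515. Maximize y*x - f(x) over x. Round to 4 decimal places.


f*(y) = sup_x {y*x - a*x^2 - b*x} = sup_x {(y-b)*x - a*x^2}
FOC: (y - b) - 2a*x = 0 => x* = (y - b)/(2a)
x* = (-4.1515 + 11)/(2*2) = 1.7121
f*(-4.1515) = (y-b)^2/(4a) = (-4.1515 + 11)^2/(4*2)
= 46.902/8 = 5.8627


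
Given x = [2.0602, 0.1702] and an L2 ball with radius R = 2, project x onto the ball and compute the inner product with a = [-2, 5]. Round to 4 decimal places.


Step 1: Compute ||x|| (intermediates to 6 decimals).
||x|| = sqrt(2.0602^2 + 0.1702^2) = 2.067218
Step 2: Project.
Since ||x|| > R, scale = R/||x|| = 2/2.067218 = 0.967484, proj(x) = scale * x
proj(x) = [1.993211, 0.164666]
Step 3: Dot product.
a^T * proj(x) = -2*1.993211 + 5*0.164666 = -3.1631


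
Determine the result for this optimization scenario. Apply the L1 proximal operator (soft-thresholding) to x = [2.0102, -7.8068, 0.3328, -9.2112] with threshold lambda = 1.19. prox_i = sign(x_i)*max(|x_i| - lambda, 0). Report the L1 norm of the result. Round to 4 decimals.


Soft-thresholding with lambda = 1.19:
prox(2.0102) = sign(2.0102)*max(|2.0102| - 1.19, 0) = 0.8202
prox(-7.8068) = sign(-7.8068)*max(|-7.8068| - 1.19, 0) = -6.6168
prox(0.3328) = sign(0.3328)*max(|0.3328| - 1.19, 0) = 0.0
prox(-9.2112) = sign(-9.2112)*max(|-9.2112| - 1.19, 0) = -8.0212
prox(x) = [0.8202, -6.6168, 0.0, -8.0212]
||prox(x)||_1 = 0.8202 + 6.6168 + 0.0 + 8.0212 = 15.4582


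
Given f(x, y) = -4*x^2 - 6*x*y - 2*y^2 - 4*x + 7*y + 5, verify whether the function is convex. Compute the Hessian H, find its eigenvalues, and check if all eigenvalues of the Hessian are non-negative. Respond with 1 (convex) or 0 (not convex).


The Hessian of f(x,y) = -4*x^2 - 6*x*y - 2*y^2 - 4*x + 7*y + 5 is:
H = [[-8, -6], [-6, -4]]
Trace = -8 - 4 = -12
Determinant = -8*-4 - (-6)^2 = -4
Discriminant = (-12)^2 - 4*-4 = 160.0
Eigenvalues: lambda_1 = -12.3246, lambda_2 = 0.3246
The function is not convex.

0


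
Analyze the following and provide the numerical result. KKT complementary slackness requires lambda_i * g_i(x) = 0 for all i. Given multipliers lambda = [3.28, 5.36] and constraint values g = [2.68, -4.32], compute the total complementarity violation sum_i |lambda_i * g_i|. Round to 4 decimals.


KKT complementary slackness check:
lambda_1 * g_1 = 3.28 * 2.68 = 8.7904
lambda_2 * g_2 = 5.36 * -4.32 = -23.1552
Total violation = 8.7904 + 23.1552 = 31.9456


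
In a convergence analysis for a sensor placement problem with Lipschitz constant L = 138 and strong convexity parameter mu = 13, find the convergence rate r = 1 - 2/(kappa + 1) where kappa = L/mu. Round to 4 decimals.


Step 1: Compute the condition number.
kappa = L/mu = 138/13 = 10.6154
Step 2: Compute the convergence rate.
r = 1 - 2/(kappa + 1) = 1 - 2*mu/(L + mu) = (L - mu)/(L + mu) = 125/151 = 0.8278


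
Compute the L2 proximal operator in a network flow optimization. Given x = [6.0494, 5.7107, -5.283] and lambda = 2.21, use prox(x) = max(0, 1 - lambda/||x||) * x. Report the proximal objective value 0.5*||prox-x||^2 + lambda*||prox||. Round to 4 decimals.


Step 1: Compute ||x||.
||x|| = 9.8548
Step 2: Compute scaling factor.
scale = max(0, 1 - 2.21/9.8548) = 0.7757
Step 3: prox(x) = [4.6928, 4.43, -4.0983]
||prox(x)|| = 7.6448
Step 4: Proximal objective.
0.5*||prox-x||^2 = 2.4421
lambda*||prox|| = 16.895
Total = 19.3371


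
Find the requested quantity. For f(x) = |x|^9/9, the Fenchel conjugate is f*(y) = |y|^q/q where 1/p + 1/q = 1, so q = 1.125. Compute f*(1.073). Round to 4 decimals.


The conjugate exponent q satisfies 1/p + 1/q = 1.
p = 9, so q = 9/(9 - 1) = 1.125
|y|^q = 1.073^1.125 = 1.0825
f*(1.073) = 1.0825 / 1.125 = 0.9622


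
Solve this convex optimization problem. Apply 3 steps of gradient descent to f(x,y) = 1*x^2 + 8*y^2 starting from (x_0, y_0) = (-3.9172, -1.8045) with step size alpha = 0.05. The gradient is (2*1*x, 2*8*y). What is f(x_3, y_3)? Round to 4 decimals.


Gradient descent on f(x,y) = 1*x^2 + 8*y^2.
Starting point: (-3.9172, -1.8045), alpha = 0.05
Step 1: grad_x = 2*1*-3.9172 = -7.8344, grad_y = 2*8*-1.8045 = -28.872
  x_1 = -3.9172 - 0.05*-7.8344 = -3.5255
  y_1 = -1.8045 - 0.05*-28.872 = -0.3609
Step 2: grad_x = 2*1*-3.5255 = -7.051, grad_y = 2*8*-0.3609 = -5.7744
  x_2 = -3.5255 - 0.05*-7.051 = -3.1729
  y_2 = -0.3609 - 0.05*-5.7744 = -0.0722
Step 3: grad_x = 2*1*-3.1729 = -6.3459, grad_y = 2*8*-0.0722 = -1.1549
  x_3 = -3.1729 - 0.05*-6.3459 = -2.8556
  y_3 = -0.0722 - 0.05*-1.1549 = -0.0144
f(-2.8556, -0.0144) = 1*(-2.8556)^2 + 8*(-0.0144)^2 = 8.1563


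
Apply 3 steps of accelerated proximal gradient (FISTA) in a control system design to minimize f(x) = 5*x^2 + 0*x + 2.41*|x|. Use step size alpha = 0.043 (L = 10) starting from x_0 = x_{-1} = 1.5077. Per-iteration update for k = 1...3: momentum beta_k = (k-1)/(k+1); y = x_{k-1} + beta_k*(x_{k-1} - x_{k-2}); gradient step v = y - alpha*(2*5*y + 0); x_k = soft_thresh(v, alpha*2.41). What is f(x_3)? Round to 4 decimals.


FISTA on f(x) = 5*x^2 + 0*x + 2.41*|x|
L = 10, alpha = 0.043
Iteration 1: beta = 0.0, y = 1.5077 + 0.0*(1.5077 - 1.5077) = 1.5077
  grad(y) = 15.077, v = y - alpha*grad = 0.8594
  prox(v) = soft_thresh(0.8594, 0.1036) = 0.7558
Iteration 2: beta = 0.3333, y = 0.7558 + 0.3333*(0.7558 - 1.5077) = 0.5051
  grad(y) = 5.0511, v = y - alpha*grad = 0.2879
  prox(v) = soft_thresh(0.2879, 0.1036) = 0.1843
Iteration 3: beta = 0.5, y = 0.1843 + 0.5*(0.1843 - 0.7558) = -0.1015
  grad(y) = -1.0145, v = y - alpha*grad = -0.0578
  prox(v) = soft_thresh(-0.0578, 0.1036) = 0.0
f(x_3) = 5*0.0^2 + 0*0.0 + 2.41*|0.0| = 0.0


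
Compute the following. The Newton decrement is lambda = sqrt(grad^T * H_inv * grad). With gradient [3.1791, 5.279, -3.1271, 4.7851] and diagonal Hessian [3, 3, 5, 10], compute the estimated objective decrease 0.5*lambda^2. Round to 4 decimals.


Step 1: H is diagonal, so H^(-1) * g = [1.0597, 1.7597, -0.6254, 0.4785].
Step 2: g^T H^(-1) g = sum_i g_i^2 / H_ii
  = (3.1791)^2/3 + (5.279)^2/3 + (-3.1271)^2/5 + (4.7851)^2/10
  = 3.3689 + 9.2893 + 1.9558 + 2.2897 = 16.9036
Step 3: Objective decrease = 0.5 * g^T H^(-1) g = 8.4518


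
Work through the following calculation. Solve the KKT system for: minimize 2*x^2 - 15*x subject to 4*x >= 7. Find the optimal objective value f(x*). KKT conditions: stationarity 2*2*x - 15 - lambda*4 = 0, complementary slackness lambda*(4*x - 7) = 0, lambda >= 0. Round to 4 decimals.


Step 1: Try lambda = 0 (constraint inactive).
Stationarity: 2*2*x - 15 = 0
x* = 15/(2*2) = 3.75
Check constraint: 4*3.75 = 15.0 >= 7 -- satisfied.
Step 2: Compute optimal value.
f(x*) = 2*3.75^2 - 15*3.75 = -28.125


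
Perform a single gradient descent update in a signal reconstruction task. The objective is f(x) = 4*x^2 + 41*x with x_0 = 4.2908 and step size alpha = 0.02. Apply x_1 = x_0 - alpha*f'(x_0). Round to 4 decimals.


We compute the gradient at x_0 and apply the update.
f'(x) = 8*x + 41
f'(4.2908) = 8*4.2908 + 41 = 75.3264
x_1 = 4.2908 - 0.02*75.3264 = 2.7843


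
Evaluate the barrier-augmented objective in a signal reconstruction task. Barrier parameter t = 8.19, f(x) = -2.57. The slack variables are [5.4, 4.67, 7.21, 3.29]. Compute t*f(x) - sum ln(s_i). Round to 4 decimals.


Step 1: Compute log-barrier.
ln values: [1.6864, 1.5412, 1.9755, 1.1909]
phi = -(1.6864 + 1.5412 + 1.9755 + 1.1909) = -6.3939
Step 2: Compute augmented objective.
t*f(x) = 8.19*-2.57 = -21.0483
Total = -21.0483 - 6.3939 = -27.4422


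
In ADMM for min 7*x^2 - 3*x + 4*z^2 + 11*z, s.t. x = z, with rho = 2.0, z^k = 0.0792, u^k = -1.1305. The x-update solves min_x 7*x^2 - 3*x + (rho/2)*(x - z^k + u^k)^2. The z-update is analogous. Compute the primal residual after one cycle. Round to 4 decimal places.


ADMM iteration with rho = 2.0, z^k = 0.0792, u^k = -1.1305
Step 1: x-update.
Minimize 7*x^2 - 3*x + (2.0/2)*(x - 0.0792 - 1.1305)^2
FOC: (2*7 + 2.0)*x = 3 + 2.0*(0.0792 + 1.1305)
x^{k+1} = 0.3387
Step 2: z-update.
Minimize 4*z^2 + 11*z + (2.0/2)*(0.3387 - z - 1.1305)^2
FOC: (2*4 + 2.0)*z = -11 + 2.0*(0.3387 - 1.1305)
z^{k+1} = -1.2584
Step 3: u-update.
u^{k+1} = -1.1305 + 0.3387 + 1.2584 = 0.4666
Step 4: Primal residual = |0.3387 + 1.2584| = 1.5971


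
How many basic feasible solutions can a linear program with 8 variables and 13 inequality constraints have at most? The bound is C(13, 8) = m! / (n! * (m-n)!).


Each vertex corresponds to some choice of n active constraints out of m, so the number of vertices is at most C(m, n) = m! / (n!(m-n)!).
m = 13, n = 8
Numerator: 13 * 12 * 11 * 10 * 9 * 8 * 7 * 6
Denominator: 8! = 40320
C(13, 8) = 1287


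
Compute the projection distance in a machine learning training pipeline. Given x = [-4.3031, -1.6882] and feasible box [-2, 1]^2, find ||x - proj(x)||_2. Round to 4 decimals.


Project each component onto [-2, 1].
clip(-4.3031) = -2.0, clip(-1.6882) = -1.6882
Projection = [-2.0, -1.6882]
Squared diffs: [5.3043, 0.0]
Distance = sqrt(5.3043) = 2.3031


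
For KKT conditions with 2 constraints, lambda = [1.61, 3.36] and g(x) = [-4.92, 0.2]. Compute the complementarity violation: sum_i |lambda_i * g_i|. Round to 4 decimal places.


KKT complementary slackness check:
lambda_1 * g_1 = 1.61 * -4.92 = -7.9212
lambda_2 * g_2 = 3.36 * 0.2 = 0.672
Total violation = 7.9212 + 0.672 = 8.5932


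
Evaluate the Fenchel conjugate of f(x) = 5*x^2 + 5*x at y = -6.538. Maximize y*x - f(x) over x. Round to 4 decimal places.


f*(y) = sup_x {y*x - a*x^2 - b*x} = sup_x {(y-b)*x - a*x^2}
FOC: (y - b) - 2a*x = 0 => x* = (y - b)/(2a)
x* = (-6.538 - 5)/(2*5) = -1.1538
f*(-6.538) = (y-b)^2/(4a) = (-6.538 - 5)^2/(4*5)
= 133.1254/20 = 6.6563


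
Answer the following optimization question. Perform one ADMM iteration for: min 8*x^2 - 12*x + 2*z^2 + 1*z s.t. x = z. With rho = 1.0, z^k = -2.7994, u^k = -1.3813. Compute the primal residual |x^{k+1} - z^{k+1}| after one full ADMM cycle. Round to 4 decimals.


ADMM iteration with rho = 1.0, z^k = -2.7994, u^k = -1.3813
Step 1: x-update.
Minimize 8*x^2 - 12*x + (1.0/2)*(x + 2.7994 - 1.3813)^2
FOC: (2*8 + 1.0)*x = 12 + 1.0*(-2.7994 + 1.3813)
x^{k+1} = 0.6225
Step 2: z-update.
Minimize 2*z^2 + 1*z + (1.0/2)*(0.6225 - z - 1.3813)^2
FOC: (2*2 + 1.0)*z = -1 + 1.0*(0.6225 - 1.3813)
z^{k+1} = -0.3518
Step 3: u-update.
u^{k+1} = -1.3813 + 0.6225 + 0.3518 = -0.4071
Step 4: Primal residual = |0.6225 + 0.3518| = 0.9742


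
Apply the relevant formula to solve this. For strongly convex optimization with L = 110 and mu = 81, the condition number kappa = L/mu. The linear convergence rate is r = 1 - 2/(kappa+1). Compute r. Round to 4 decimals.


Step 1: Compute the condition number.
kappa = L/mu = 110/81 = 1.358
Step 2: Compute the convergence rate.
r = 1 - 2/(kappa + 1) = 1 - 2*mu/(L + mu) = (L - mu)/(L + mu) = 29/191 = 0.1518


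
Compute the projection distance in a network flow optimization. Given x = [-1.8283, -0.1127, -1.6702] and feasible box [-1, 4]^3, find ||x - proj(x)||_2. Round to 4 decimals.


Project each component onto [-1, 4].
clip(-1.8283) = -1.0, clip(-0.1127) = -0.1127, clip(-1.6702) = -1.0
Projection = [-1.0, -0.1127, -1.0]
Squared diffs: [0.6861, 0.0, 0.4492]
Distance = sqrt(1.1353) = 1.0655


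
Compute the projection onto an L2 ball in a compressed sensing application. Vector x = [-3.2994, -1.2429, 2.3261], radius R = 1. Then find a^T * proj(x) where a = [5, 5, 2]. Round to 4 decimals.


Step 1: Compute ||x|| (intermediates to 6 decimals).
||x|| = sqrt((-3.2994)^2 + (-1.2429)^2 + 2.3261^2) = 4.22393
Step 2: Project.
Since ||x|| > R, scale = R/||x|| = 1/4.22393 = 0.236746, proj(x) = scale * x
proj(x) = [-0.78112, -0.294252, 0.550695]
Step 3: Dot product.
a^T * proj(x) = 5*(-0.78112) + 5*(-0.294252) + 2*0.550695 = -4.2755


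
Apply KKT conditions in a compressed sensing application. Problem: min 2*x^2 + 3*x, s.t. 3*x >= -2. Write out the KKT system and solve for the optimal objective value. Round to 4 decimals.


Step 1: Try lambda = 0 (constraint inactive).
x_unc = -3/(2*2) = -0.75
Check: 3*-0.75 = -2.25 < -2 -- violated!
Step 2: Constraint must be active: 3*x = -2
x* = -2/3 = -0.6667 (rounded; the exact value -2/3 is used below)
lambda = (2*2*(-2/3) + 3)/3 = 0.1111
Step 3: Compute optimal value.
f(x*) = 2*(-2/3)^2 + 3*(-2/3) = -1.1111


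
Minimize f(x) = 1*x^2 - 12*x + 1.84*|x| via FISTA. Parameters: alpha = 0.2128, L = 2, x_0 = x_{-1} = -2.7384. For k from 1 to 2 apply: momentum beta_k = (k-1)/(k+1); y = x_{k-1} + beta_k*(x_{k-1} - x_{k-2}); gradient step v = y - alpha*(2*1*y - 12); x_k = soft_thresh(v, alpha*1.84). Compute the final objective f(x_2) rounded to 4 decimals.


FISTA on f(x) = 1*x^2 - 12*x + 1.84*|x|
L = 2, alpha = 0.2128
Iteration 1: beta = 0.0, y = -2.7384 + 0.0*(-2.7384 + 2.7384) = -2.7384
  grad(y) = -17.4768, v = y - alpha*grad = 0.9807
  prox(v) = soft_thresh(0.9807, 0.3916) = 0.5891
Iteration 2: beta = 0.3333, y = 0.5891 + 0.3333*(0.5891 + 2.7384) = 1.6983
  grad(y) = -8.6034, v = y - alpha*grad = 3.5291
  prox(v) = soft_thresh(3.5291, 0.3916) = 3.1375
f(x_2) = 1*3.1375^2 - 12*3.1375 + 1.84*|3.1375| = -22.0333


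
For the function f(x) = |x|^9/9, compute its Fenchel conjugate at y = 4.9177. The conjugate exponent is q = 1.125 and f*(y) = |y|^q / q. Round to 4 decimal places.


The conjugate exponent q satisfies 1/p + 1/q = 1.
p = 9, so q = 9/(9 - 1) = 1.125
|y|^q = 4.9177^1.125 = 6.0011
f*(4.9177) = 6.0011 / 1.125 = 5.3343


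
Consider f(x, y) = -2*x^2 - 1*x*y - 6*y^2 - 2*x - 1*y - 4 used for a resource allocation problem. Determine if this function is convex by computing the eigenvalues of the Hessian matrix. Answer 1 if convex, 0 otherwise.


The Hessian of f(x,y) = -2*x^2 - 1*x*y - 6*y^2 - 2*x - 1*y - 4 is:
H = [[-4, -1], [-1, -12]]
Trace = -4 - 12 = -16
Determinant = -4*-12 - (-1)^2 = 47
Discriminant = (-16)^2 - 4*47 = 68.0
Eigenvalues: lambda_1 = -12.1231, lambda_2 = -3.8769
The function is not convex.

0


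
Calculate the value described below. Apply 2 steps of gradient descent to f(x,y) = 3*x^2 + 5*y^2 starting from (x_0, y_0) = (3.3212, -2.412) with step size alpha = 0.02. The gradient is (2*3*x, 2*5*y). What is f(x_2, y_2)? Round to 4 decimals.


Gradient descent on f(x,y) = 3*x^2 + 5*y^2.
Starting point: (3.3212, -2.412), alpha = 0.02
Step 1: grad_x = 2*3*3.3212 = 19.9272, grad_y = 2*5*-2.412 = -24.12
  x_1 = 3.3212 - 0.02*19.9272 = 2.9227
  y_1 = -2.412 - 0.02*-24.12 = -1.9296
Step 2: grad_x = 2*3*2.9227 = 17.5359, grad_y = 2*5*-1.9296 = -19.296
  x_2 = 2.9227 - 0.02*17.5359 = 2.5719
  y_2 = -1.9296 - 0.02*-19.296 = -1.5437
f(2.5719, -1.5437) = 3*2.5719^2 + 5*(-1.5437)^2 = 31.7593


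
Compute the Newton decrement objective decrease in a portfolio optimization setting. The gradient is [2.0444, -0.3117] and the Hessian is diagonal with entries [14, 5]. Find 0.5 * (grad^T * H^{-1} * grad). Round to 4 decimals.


Step 1: H is diagonal, so H^(-1) * g = [0.146, -0.0623].
Step 2: g^T H^(-1) g = sum_i g_i^2 / H_ii
  = (2.0444)^2/14 + (-0.3117)^2/5
  = 0.2985 + 0.0194 = 0.318
Step 3: Objective decrease = 0.5 * g^T H^(-1) g = 0.159


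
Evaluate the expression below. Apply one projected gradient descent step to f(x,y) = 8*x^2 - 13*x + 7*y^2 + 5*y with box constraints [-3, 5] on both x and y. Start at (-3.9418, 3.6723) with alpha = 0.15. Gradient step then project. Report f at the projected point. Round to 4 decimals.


Step 1: Compute gradient at (-3.9418, 3.6723).
grad_x = 2*8*-3.9418 - 13 = -76.0688
grad_y = 2*7*3.6723 + 5 = 56.4122
Step 2: Gradient step.
x_raw = -3.9418 - 0.15*-76.0688 = 7.4685
y_raw = 3.6723 - 0.15*56.4122 = -4.7895
Step 3: Project onto [-3, 5].
x_proj = clip(7.4685) = 5.0
y_proj = clip(-4.7895) = -3.0
Step 4: Evaluate f.
f(5.0, -3.0) = 183.0


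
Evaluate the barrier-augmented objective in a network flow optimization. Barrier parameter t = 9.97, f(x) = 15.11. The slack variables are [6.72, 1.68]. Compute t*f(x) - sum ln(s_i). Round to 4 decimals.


Step 1: Compute log-barrier.
ln values: [1.9051, 0.5188]
phi = -(1.9051 + 0.5188) = -2.4239
Step 2: Compute augmented objective.
t*f(x) = 9.97*15.11 = 150.6467
Total = 150.6467 - 2.4239 = 148.2228


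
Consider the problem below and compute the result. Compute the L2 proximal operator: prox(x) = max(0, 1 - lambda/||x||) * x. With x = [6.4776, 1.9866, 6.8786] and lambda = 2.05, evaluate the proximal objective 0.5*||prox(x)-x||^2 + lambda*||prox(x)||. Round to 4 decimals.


Step 1: Compute ||x||.
||x|| = 9.6551
Step 2: Compute scaling factor.
scale = max(0, 1 - 2.05/9.6551) = 0.7877
Step 3: prox(x) = [5.1023, 1.5648, 5.4181]
||prox(x)|| = 7.6051
Step 4: Proximal objective.
0.5*||prox-x||^2 = 2.1013
lambda*||prox|| = 15.5905
Total = 17.6917


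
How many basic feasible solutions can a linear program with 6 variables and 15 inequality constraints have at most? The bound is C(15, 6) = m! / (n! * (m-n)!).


Each vertex corresponds to some choice of n active constraints out of m, so the number of vertices is at most C(m, n) = m! / (n!(m-n)!).
m = 15, n = 6
Numerator: 15 * 14 * 13 * 12 * 11 * 10
Denominator: 6! = 720
C(15, 6) = 5005


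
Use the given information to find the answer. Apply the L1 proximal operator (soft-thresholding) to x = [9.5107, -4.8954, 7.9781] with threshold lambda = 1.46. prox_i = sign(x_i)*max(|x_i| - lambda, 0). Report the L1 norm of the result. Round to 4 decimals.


Soft-thresholding with lambda = 1.46:
prox(9.5107) = sign(9.5107)*max(|9.5107| - 1.46, 0) = 8.0507
prox(-4.8954) = sign(-4.8954)*max(|-4.8954| - 1.46, 0) = -3.4354
prox(7.9781) = sign(7.9781)*max(|7.9781| - 1.46, 0) = 6.5181
prox(x) = [8.0507, -3.4354, 6.5181]
||prox(x)||_1 = 8.0507 + 3.4354 + 6.5181 = 18.0042


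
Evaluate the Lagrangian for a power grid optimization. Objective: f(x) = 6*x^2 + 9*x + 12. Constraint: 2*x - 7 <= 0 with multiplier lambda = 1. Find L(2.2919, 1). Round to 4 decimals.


Step 1: Evaluate f(x).
f(2.2919) = 6*2.2919^2 + 9*2.2919 + 12 = 64.1439
Step 2: Evaluate g(x).
g(2.2919) = 2*2.2919 - 7 = -2.4162
Step 3: Compute Lagrangian.
L = 64.1439 + 1*-2.4162 = 61.7277


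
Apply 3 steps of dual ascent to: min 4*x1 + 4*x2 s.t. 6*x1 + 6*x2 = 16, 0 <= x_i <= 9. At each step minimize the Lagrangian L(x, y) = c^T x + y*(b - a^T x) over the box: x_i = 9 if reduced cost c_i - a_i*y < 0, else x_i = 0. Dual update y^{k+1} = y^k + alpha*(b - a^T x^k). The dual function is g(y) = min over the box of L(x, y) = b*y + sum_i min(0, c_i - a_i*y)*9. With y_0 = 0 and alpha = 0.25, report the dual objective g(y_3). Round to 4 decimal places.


Dual ascent for LP: min 4*x1 + 4*x2, 6*x1 + 6*x2 = 16, 0 <= x_i <= 9
Step 1: y^k = 0.0, reduced costs: (4.0, 4.0)
  x^k = (0.0, 0.0), subgradient = b - a^T x = 16.0
  y^{k+1} = 0.0 + 0.25*16.0 = 4.0
Step 2: y^k = 4.0, reduced costs: (-20.0, -20.0)
  x^k = (9.0, 9.0), subgradient = b - a^T x = -92.0
  y^{k+1} = 4.0 + 0.25*-92.0 = -19.0
Step 3: y^k = -19.0, reduced costs: (118.0, 118.0)
  x^k = (0.0, 0.0), subgradient = b - a^T x = 16.0
  y^{k+1} = -19.0 + 0.25*16.0 = -15.0
Dual objective at y_3 = -15.0: reduced costs (94.0, 94.0), box minimizer x = (0.0, 0.0)
g(y_3) = b*y + (c1 - a1*y)*x1 + (c2 - a2*y)*x2 = 16*(-15.0) + 94.0*0.0 + 94.0*0.0 = -240.0 + 0.0 + 0.0 = -240.0


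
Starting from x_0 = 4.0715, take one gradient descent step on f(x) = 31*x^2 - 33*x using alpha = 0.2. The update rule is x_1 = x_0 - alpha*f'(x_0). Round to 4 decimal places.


We compute the gradient at x_0 and apply the update.
f'(x) = 62*x - 33
f'(4.0715) = 62*4.0715 - 33 = 219.433
x_1 = 4.0715 - 0.2*219.433 = -39.8151


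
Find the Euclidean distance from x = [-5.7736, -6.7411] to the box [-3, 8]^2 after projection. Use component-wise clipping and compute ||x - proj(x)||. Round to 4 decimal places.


Project each component onto [-3, 8].
clip(-5.7736) = -3.0, clip(-6.7411) = -3.0
Projection = [-3.0, -3.0]
Squared diffs: [7.6929, 13.9958]
Distance = sqrt(21.6887) = 4.6571


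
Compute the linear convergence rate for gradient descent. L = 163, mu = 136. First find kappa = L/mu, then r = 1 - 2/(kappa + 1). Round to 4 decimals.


Step 1: Compute the condition number.
kappa = L/mu = 163/136 = 1.1985
Step 2: Compute the convergence rate.
r = 1 - 2/(kappa + 1) = 1 - 2*mu/(L + mu) = (L - mu)/(L + mu) = 27/299 = 0.0903


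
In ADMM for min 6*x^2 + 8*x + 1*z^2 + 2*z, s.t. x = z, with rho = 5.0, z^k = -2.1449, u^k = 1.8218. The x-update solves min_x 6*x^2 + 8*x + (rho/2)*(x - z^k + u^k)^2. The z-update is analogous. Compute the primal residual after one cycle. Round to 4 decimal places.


ADMM iteration with rho = 5.0, z^k = -2.1449, u^k = 1.8218
Step 1: x-update.
Minimize 6*x^2 + 8*x + (5.0/2)*(x + 2.1449 + 1.8218)^2
FOC: (2*6 + 5.0)*x = -8 + 5.0*(-2.1449 - 1.8218)
x^{k+1} = -1.6373
Step 2: z-update.
Minimize 1*z^2 + 2*z + (5.0/2)*(-1.6373 - z + 1.8218)^2
FOC: (2*1 + 5.0)*z = -2 + 5.0*(-1.6373 + 1.8218)
z^{k+1} = -0.1539
Step 3: u-update.
u^{k+1} = 1.8218 - 1.6373 + 0.1539 = 0.3384
Step 4: Primal residual = |-1.6373 + 0.1539| = 1.4834


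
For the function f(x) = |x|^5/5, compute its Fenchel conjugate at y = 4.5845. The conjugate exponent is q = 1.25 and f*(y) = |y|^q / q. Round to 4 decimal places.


The conjugate exponent q satisfies 1/p + 1/q = 1.
p = 5, so q = 5/(5 - 1) = 1.25
|y|^q = 4.5845^1.25 = 6.7083
f*(4.5845) = 6.7083 / 1.25 = 5.3667


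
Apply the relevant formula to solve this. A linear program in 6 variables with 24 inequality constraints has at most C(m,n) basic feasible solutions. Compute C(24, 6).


Each vertex corresponds to some choice of n active constraints out of m, so the number of vertices is at most C(m, n) = m! / (n!(m-n)!).
m = 24, n = 6
Numerator: 24 * 23 * 22 * 21 * 20 * 19
Denominator: 6! = 720
C(24, 6) = 134596


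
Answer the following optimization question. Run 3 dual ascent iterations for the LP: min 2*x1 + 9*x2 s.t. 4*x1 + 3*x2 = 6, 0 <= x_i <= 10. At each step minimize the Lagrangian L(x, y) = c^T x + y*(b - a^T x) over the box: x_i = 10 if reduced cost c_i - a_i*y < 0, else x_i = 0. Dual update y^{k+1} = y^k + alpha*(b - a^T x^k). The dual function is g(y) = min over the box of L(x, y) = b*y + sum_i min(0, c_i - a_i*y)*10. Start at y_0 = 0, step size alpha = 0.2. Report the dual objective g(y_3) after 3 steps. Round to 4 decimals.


Dual ascent for LP: min 2*x1 + 9*x2, 4*x1 + 3*x2 = 6, 0 <= x_i <= 10
Step 1: y^k = 0.0, reduced costs: (2.0, 9.0)
  x^k = (0.0, 0.0), subgradient = b - a^T x = 6.0
  y^{k+1} = 0.0 + 0.2*6.0 = 1.2
Step 2: y^k = 1.2, reduced costs: (-2.8, 5.4)
  x^k = (10.0, 0.0), subgradient = b - a^T x = -34.0
  y^{k+1} = 1.2 + 0.2*-34.0 = -5.6
Step 3: y^k = -5.6, reduced costs: (24.4, 25.8)
  x^k = (0.0, 0.0), subgradient = b - a^T x = 6.0
  y^{k+1} = -5.6 + 0.2*6.0 = -4.4
Dual objective at y_3 = -4.4: reduced costs (19.6, 22.2), box minimizer x = (0.0, 0.0)
g(y_3) = b*y + (c1 - a1*y)*x1 + (c2 - a2*y)*x2 = 6*(-4.4) + 19.6*0.0 + 22.2*0.0 = -26.4 + 0.0 + 0.0 = -26.4


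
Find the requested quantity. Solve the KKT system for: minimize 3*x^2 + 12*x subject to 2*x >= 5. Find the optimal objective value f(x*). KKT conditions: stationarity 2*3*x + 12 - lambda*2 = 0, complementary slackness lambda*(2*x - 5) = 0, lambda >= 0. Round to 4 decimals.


Step 1: Try lambda = 0 (constraint inactive).
x_unc = -12/(2*3) = -2.0
Check: 2*-2.0 = -4.0 < 5 -- violated!
Step 2: Constraint must be active: 2*x = 5
x* = 5/2 = 2.5
lambda = (2*3*2.5 + 12)/2 = 13.5
Step 3: Compute optimal value.
f(x*) = 3*2.5^2 + 12*2.5 = 48.75


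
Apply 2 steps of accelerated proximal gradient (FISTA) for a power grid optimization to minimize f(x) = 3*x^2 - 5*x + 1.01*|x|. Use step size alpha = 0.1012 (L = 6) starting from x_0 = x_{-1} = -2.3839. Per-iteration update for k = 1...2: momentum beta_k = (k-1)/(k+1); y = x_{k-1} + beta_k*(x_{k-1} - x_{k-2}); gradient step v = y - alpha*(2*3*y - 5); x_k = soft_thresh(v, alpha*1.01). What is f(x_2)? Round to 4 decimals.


FISTA on f(x) = 3*x^2 - 5*x + 1.01*|x|
L = 6, alpha = 0.1012
Iteration 1: beta = 0.0, y = -2.3839 + 0.0*(-2.3839 + 2.3839) = -2.3839
  grad(y) = -19.3034, v = y - alpha*grad = -0.4304
  prox(v) = soft_thresh(-0.4304, 0.1022) = -0.3282
Iteration 2: beta = 0.3333, y = -0.3282 + 0.3333*(-0.3282 + 2.3839) = 0.3571
  grad(y) = -2.8577, v = y - alpha*grad = 0.6463
  prox(v) = soft_thresh(0.6463, 0.1022) = 0.544
f(x_2) = 3*0.544^2 - 5*0.544 + 1.01*|0.544| = -1.2828


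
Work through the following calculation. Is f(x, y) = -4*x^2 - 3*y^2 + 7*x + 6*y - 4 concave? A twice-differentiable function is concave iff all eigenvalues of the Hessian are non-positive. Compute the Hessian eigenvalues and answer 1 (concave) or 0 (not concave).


The Hessian of f(x,y) = -4*x^2 - 3*y^2 + 7*x + 6*y - 4 is:
H = [[-8, 0], [0, -6]]
Trace = -8 - 6 = -14
Determinant = -8*-6 - (0)^2 = 48
Discriminant = (-14)^2 - 4*48 = 4.0
Eigenvalues: lambda_1 = -8.0, lambda_2 = -6.0
The function is concave.

1


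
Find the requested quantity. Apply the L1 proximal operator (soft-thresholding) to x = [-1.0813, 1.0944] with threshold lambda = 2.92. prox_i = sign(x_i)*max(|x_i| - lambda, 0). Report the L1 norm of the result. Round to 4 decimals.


Soft-thresholding with lambda = 2.92:
prox(-1.0813) = sign(-1.0813)*max(|-1.0813| - 2.92, 0) = 0.0
prox(1.0944) = sign(1.0944)*max(|1.0944| - 2.92, 0) = 0.0
prox(x) = [0.0, 0.0]
||prox(x)||_1 = 0.0 + 0.0 = 0.0


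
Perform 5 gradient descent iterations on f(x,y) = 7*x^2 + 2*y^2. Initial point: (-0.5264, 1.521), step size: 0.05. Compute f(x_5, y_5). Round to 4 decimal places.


Gradient descent on f(x,y) = 7*x^2 + 2*y^2.
Starting point: (-0.5264, 1.521), alpha = 0.05
Step 1: grad_x = 2*7*-0.5264 = -7.3696, grad_y = 2*2*1.521 = 6.084
  x_1 = -0.5264 - 0.05*-7.3696 = -0.1579
  y_1 = 1.521 - 0.05*6.084 = 1.2168
Step 2: grad_x = 2*7*-0.1579 = -2.2109, grad_y = 2*2*1.2168 = 4.8672
  x_2 = -0.1579 - 0.05*-2.2109 = -0.0474
  y_2 = 1.2168 - 0.05*4.8672 = 0.9734
Step 3: grad_x = 2*7*-0.0474 = -0.6633, grad_y = 2*2*0.9734 = 3.8938
  x_3 = -0.0474 - 0.05*-0.6633 = -0.0142
  y_3 = 0.9734 - 0.05*3.8938 = 0.7788
Step 4: grad_x = 2*7*-0.0142 = -0.199, grad_y = 2*2*0.7788 = 3.115
  x_4 = -0.0142 - 0.05*-0.199 = -0.0043
  y_4 = 0.7788 - 0.05*3.115 = 0.623
Step 5: grad_x = 2*7*-0.0043 = -0.0597, grad_y = 2*2*0.623 = 2.492
  x_5 = -0.0043 - 0.05*-0.0597 = -0.0013
  y_5 = 0.623 - 0.05*2.492 = 0.4984
f(-0.0013, 0.4984) = 7*(-0.0013)^2 + 2*0.4984^2 = 0.4968


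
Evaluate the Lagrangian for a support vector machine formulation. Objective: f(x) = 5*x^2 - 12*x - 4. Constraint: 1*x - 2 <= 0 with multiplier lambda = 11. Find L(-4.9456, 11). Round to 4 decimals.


Step 1: Evaluate f(x).
f(-4.9456) = 5*(-4.9456)^2 - 12*(-4.9456) - 4 = 177.642
Step 2: Evaluate g(x).
g(-4.9456) = 1*-4.9456 - 2 = -6.9456
Step 3: Compute Lagrangian.
L = 177.642 + 11*-6.9456 = 101.2404


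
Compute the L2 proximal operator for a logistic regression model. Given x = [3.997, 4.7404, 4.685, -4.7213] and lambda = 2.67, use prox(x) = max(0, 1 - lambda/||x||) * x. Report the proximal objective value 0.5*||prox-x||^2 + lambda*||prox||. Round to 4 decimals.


Step 1: Compute ||x||.
||x|| = 9.0933
Step 2: Compute scaling factor.
scale = max(0, 1 - 2.67/9.0933) = 0.7064
Step 3: prox(x) = [2.8234, 3.3485, 3.3094, -3.335]
||prox(x)|| = 6.4233
Step 4: Proximal objective.
0.5*||prox-x||^2 = 3.5645
lambda*||prox|| = 17.1502
Total = 20.7145


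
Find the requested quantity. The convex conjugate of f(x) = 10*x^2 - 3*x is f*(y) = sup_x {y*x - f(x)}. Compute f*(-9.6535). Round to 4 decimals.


f*(y) = sup_x {y*x - a*x^2 - b*x} = sup_x {(y-b)*x - a*x^2}
FOC: (y - b) - 2a*x = 0 => x* = (y - b)/(2a)
x* = (-9.6535 + 3)/(2*10) = -0.3327
f*(-9.6535) = (y-b)^2/(4a) = (-9.6535 + 3)^2/(4*10)
= 44.2691/40 = 1.1067


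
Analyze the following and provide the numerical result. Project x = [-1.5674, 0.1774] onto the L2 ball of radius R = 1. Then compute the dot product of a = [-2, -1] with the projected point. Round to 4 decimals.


Step 1: Compute ||x|| (intermediates to 6 decimals).
||x|| = sqrt((-1.5674)^2 + 0.1774^2) = 1.577407
Step 2: Project.
Since ||x|| > R, scale = R/||x|| = 1/1.577407 = 0.633952, proj(x) = scale * x
proj(x) = [-0.993656, 0.112463]
Step 3: Dot product.
a^T * proj(x) = -2*(-0.993656) - 1*0.112463 = 1.8748


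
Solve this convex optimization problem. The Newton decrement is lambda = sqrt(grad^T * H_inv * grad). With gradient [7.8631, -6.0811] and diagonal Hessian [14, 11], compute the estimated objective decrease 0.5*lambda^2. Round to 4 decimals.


Step 1: H is diagonal, so H^(-1) * g = [0.5617, -0.5528].
Step 2: g^T H^(-1) g = sum_i g_i^2 / H_ii
  = (7.8631)^2/14 + (-6.0811)^2/11
  = 4.4163 + 3.3618 = 7.7781
Step 3: Objective decrease = 0.5 * g^T H^(-1) g = 3.8891
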